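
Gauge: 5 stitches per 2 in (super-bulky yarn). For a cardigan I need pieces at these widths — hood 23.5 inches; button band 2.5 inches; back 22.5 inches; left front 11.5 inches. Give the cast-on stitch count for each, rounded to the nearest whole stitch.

Rate = 5/2 = 2.5 sts per in.
hood: 23.5 × 2.5 = 58.75 → 59.
button band: 2.5 × 2.5 = 6.25 → 6.
back: 22.5 × 2.5 = 56.25 → 56.
left front: 11.5 × 2.5 = 28.75 → 29.

hood 59; button band 6; back 56; left front 29.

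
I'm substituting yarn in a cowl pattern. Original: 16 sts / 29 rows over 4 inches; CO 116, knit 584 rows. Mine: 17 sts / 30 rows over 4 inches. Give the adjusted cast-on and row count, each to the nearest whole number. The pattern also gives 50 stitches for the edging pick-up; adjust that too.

Cast on 123 stitches; work 604 rows; edging pick-up 53 stitches.

Stitches: 116 × 17/16 = 123.25 → 123.
Rows: 584 × 30/29 = 604.14 → 604.
edging pick-up: 50 × 17/16 = 53.12 → 53.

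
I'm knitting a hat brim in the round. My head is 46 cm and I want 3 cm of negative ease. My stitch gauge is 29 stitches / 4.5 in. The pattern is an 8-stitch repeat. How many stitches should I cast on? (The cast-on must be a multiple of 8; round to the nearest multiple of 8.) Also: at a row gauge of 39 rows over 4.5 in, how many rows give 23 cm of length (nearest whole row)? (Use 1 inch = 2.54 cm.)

Cast on 112 stitches; work 78 rows.

Finished = 46 − 3 = 43 cm.
43 cm × 1/2.54 = 16.93 inches.
29/4.5 = 6.444 sts per in; 16.93 × 6.444 = 109.10 sts.
Nearest multiple of 8 → 112.
23 cm = 9.06 inches; × 8.667 = 78.48 → 78 rows.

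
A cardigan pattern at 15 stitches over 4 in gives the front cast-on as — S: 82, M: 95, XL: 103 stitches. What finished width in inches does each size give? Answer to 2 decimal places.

15/4 = 3.75 sts per in.
S: 82 / 3.75 = 21.867 → 21.87 in.
M: 95 / 3.75 = 25.333 → 25.33 in.
XL: 103 / 3.75 = 27.467 → 27.47 in.

S 21.87 inches; M 25.33 inches; XL 27.47 inches.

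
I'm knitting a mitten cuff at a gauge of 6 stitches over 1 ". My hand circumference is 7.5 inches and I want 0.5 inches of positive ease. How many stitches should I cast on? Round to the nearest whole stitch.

Finished = 7.5 + 0.5 = 8 in.
6 / 1 = 6 sts per inch.
8.00 × 6 = 48.00 sts.

Cast on 48 stitches.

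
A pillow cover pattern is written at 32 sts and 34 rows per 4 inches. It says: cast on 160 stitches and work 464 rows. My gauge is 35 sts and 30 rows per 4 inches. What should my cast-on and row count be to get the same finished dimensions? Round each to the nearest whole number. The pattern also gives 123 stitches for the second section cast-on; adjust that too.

Cast on 175 stitches; work 409 rows; second section cast-on 135 stitches.

Stitches: 160 × 35/32 = 175.00 → 175.
Rows: 464 × 30/34 = 409.41 → 409.
second section cast-on: 123 × 35/32 = 134.53 → 135.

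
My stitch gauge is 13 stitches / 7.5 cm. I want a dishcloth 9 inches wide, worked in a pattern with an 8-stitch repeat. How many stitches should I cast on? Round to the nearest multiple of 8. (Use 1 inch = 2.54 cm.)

9 in = 9 × 2.54 = 22.86 cm.
13 / 7.5 = 1.733 sts/cm.
22.86 × 1.733 = 39.62 sts.
→ 40.

CO 40 sts.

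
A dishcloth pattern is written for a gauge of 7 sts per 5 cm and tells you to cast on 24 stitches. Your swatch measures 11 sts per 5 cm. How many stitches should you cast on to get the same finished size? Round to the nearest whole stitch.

Scale factor = 11 / 7 = 1.571.
24 × 11 / 7 = 37.71 sts.
→ 38 sts.

38 stitches.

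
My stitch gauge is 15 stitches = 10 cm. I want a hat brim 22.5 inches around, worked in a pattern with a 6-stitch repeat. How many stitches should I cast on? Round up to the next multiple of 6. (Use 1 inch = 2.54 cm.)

Cast on 90 stitches.

22.5 in = 22.5 × 2.54 = 57.15 cm.
15 / 10 = 1.5 sts/cm.
57.15 × 1.5 = 85.72 sts.
→ 90.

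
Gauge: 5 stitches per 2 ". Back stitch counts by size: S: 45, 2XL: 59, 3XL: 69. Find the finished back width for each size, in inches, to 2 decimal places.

S 18.00 inches; 2XL 23.60 inches; 3XL 27.60 inches.

5/2 = 2.5 sts per in.
S: 45 / 2.5 = 18.000 → 18.00 in.
2XL: 59 / 2.5 = 23.600 → 23.60 in.
3XL: 69 / 2.5 = 27.600 → 27.60 in.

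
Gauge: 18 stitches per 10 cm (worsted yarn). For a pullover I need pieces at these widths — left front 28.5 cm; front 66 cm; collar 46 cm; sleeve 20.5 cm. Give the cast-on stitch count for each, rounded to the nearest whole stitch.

Rate = 18/10 = 1.8 sts per cm.
left front: 28.5 × 1.8 = 51.30 → 51.
front: 66 × 1.8 = 118.80 → 119.
collar: 46 × 1.8 = 82.80 → 83.
sleeve: 20.5 × 1.8 = 36.90 → 37.

left front 51; front 119; collar 83; sleeve 37.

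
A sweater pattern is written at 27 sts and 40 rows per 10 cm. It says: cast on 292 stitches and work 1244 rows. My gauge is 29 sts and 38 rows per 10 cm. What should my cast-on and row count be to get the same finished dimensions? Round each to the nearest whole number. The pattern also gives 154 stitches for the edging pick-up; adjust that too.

Stitches: 292 × 29/27 = 313.63 → 314.
Rows: 1244 × 38/40 = 1181.80 → 1182.
edging pick-up: 154 × 29/27 = 165.41 → 165.

Cast on 314 stitches; work 1182 rows; edging pick-up 165 stitches.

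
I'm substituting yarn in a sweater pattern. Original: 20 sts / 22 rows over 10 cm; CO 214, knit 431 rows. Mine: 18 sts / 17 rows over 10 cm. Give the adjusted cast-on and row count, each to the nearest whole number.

Cast on 193 stitches; work 333 rows.

Stitches: 214 × 18/20 = 192.60 → 193.
Rows: 431 × 17/22 = 333.05 → 333.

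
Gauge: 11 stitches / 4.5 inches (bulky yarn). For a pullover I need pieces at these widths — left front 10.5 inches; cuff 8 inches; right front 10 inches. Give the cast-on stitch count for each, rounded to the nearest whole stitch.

left front 26; cuff 20; right front 24.

Rate = 11/4.5 = 2.444 sts per in.
left front: 10.5 × 2.444 = 25.67 → 26.
cuff: 8 × 2.444 = 19.56 → 20.
right front: 10 × 2.444 = 24.44 → 24.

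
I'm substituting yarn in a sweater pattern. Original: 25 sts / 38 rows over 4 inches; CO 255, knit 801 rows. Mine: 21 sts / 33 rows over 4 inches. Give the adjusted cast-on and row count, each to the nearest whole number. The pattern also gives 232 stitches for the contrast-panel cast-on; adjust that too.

Cast on 214 stitches; work 696 rows; contrast-panel cast-on 195 stitches.

Stitches: 255 × 21/25 = 214.20 → 214.
Rows: 801 × 33/38 = 695.61 → 696.
contrast-panel cast-on: 232 × 21/25 = 194.88 → 195.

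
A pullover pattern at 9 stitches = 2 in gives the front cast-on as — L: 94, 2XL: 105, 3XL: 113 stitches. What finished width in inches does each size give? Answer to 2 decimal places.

L 20.89 inches; 2XL 23.33 inches; 3XL 25.11 inches.

9/2 = 4.5 sts per in.
L: 94 / 4.5 = 20.889 → 20.89 in.
2XL: 105 / 4.5 = 23.333 → 23.33 in.
3XL: 113 / 4.5 = 25.111 → 25.11 in.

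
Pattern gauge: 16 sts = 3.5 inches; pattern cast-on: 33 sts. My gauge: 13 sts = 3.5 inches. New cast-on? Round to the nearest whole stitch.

Scale factor = 13 / 16 = 0.812.
33 × 13 / 16 = 26.81 sts.
→ 27 sts.

27 stitches.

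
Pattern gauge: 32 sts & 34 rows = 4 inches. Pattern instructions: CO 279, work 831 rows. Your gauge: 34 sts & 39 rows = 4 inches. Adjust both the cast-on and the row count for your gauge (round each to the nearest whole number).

Stitches: 279 × 34/32 = 296.44 → 296.
Rows: 831 × 39/34 = 953.21 → 953.

Cast on 296 stitches; work 953 rows.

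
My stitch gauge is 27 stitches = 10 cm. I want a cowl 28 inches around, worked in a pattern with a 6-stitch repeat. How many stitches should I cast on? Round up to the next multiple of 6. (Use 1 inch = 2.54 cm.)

Cast on 198 stitches.

28 in = 28 × 2.54 = 71.12 cm.
27 / 10 = 2.7 sts/cm.
71.12 × 2.7 = 192.02 sts.
→ 198.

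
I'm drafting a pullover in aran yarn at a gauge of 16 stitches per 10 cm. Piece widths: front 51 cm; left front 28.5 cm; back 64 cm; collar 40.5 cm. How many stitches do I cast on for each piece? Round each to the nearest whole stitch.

front 82; left front 46; back 102; collar 65.

Rate = 16/10 = 1.6 sts per cm.
front: 51 × 1.6 = 81.60 → 82.
left front: 28.5 × 1.6 = 45.60 → 46.
back: 64 × 1.6 = 102.40 → 102.
collar: 40.5 × 1.6 = 64.80 → 65.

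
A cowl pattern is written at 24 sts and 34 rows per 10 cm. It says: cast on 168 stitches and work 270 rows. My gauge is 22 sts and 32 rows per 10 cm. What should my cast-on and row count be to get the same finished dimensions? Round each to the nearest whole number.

Cast on 154 stitches; work 254 rows.

Stitches: 168 × 22/24 = 154.00 → 154.
Rows: 270 × 32/34 = 254.12 → 254.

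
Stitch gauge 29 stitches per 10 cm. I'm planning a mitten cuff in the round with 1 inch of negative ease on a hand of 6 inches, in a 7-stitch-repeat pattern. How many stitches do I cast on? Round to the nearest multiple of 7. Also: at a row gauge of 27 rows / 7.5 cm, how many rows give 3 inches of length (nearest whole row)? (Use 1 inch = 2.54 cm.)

Cast on 35 stitches; work 27 rows.

Finished = 6 − 1 = 5 inches.
5 inches × 2.54 = 12.70 cm.
29/10 = 2.9 sts per cm; 12.70 × 2.9 = 36.83 sts.
Nearest multiple of 7 → 35.
3 inches = 7.62 cm; × 3.6 = 27.43 → 27 rows.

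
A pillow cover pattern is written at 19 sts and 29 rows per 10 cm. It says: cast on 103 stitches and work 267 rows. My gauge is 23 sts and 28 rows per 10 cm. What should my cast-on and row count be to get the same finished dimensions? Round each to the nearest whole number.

Stitches: 103 × 23/19 = 124.68 → 125.
Rows: 267 × 28/29 = 257.79 → 258.

Cast on 125 stitches; work 258 rows.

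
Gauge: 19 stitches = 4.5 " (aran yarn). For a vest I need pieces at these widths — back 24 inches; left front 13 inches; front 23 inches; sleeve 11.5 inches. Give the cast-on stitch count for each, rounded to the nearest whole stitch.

back 101; left front 55; front 97; sleeve 49.

Rate = 19/4.5 = 4.222 sts per in.
back: 24 × 4.222 = 101.33 → 101.
left front: 13 × 4.222 = 54.89 → 55.
front: 23 × 4.222 = 97.11 → 97.
sleeve: 11.5 × 4.222 = 48.56 → 49.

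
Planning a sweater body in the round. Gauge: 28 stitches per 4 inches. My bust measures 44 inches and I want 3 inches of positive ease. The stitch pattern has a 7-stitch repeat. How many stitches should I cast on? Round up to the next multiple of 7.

Finished = 44 + 3 = 47 inches.
28 / 4 = 7 sts/in.
47 × 7 = 329.00 sts.
Next multiple of 7: 329.

CO 329 sts.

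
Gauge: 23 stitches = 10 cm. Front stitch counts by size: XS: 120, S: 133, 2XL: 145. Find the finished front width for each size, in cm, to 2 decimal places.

23/10 = 2.3 sts per cm.
XS: 120 / 2.3 = 52.174 → 52.17 cm.
S: 133 / 2.3 = 57.826 → 57.83 cm.
2XL: 145 / 2.3 = 63.043 → 63.04 cm.

XS 52.17 cm; S 57.83 cm; 2XL 63.04 cm.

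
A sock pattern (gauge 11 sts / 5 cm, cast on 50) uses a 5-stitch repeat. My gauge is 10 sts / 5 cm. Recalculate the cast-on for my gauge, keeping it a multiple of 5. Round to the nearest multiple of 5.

Cast on 45 stitches.

50 × 10 / 11 = 45.45.
Nearest multiple of 5: 45.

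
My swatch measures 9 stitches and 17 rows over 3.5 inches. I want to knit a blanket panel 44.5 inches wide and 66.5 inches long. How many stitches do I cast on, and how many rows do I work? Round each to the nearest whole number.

Stitch gauge = 9/3.5 = 2.571 sts/in; 44.5 × 2.571 = 114.43 → 114 sts.
Row gauge = 17/3.5 = 4.857 rows/in; 66.5 × 4.857 = 323.00 → 323 rows.

Cast on 114 stitches and work 323 rows.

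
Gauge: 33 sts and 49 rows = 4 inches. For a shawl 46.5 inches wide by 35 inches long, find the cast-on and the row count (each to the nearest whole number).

Stitch gauge = 33/4 = 8.25 sts/in; 46.5 × 8.25 = 383.62 → 384 sts.
Row gauge = 49/4 = 12.25 rows/in; 35 × 12.25 = 428.75 → 429 rows.

Cast on 384 stitches and work 429 rows.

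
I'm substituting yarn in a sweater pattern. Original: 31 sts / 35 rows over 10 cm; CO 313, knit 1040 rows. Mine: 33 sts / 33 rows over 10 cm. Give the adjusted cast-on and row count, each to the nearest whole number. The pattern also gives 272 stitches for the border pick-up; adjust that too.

Stitches: 313 × 33/31 = 333.19 → 333.
Rows: 1040 × 33/35 = 980.57 → 981.
border pick-up: 272 × 33/31 = 289.55 → 290.

Cast on 333 stitches; work 981 rows; border pick-up 290 stitches.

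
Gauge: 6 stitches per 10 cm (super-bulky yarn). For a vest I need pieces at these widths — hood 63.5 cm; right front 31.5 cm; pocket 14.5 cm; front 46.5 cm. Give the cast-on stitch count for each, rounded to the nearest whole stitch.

hood 38; right front 19; pocket 9; front 28.

Rate = 6/10 = 0.6 sts per cm.
hood: 63.5 × 0.6 = 38.10 → 38.
right front: 31.5 × 0.6 = 18.90 → 19.
pocket: 14.5 × 0.6 = 8.70 → 9.
front: 46.5 × 0.6 = 27.90 → 28.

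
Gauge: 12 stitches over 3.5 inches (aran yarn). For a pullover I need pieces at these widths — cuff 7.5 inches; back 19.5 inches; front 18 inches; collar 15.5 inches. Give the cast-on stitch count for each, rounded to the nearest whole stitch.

cuff 26; back 67; front 62; collar 53.

Rate = 12/3.5 = 3.429 sts per in.
cuff: 7.5 × 3.429 = 25.71 → 26.
back: 19.5 × 3.429 = 66.86 → 67.
front: 18 × 3.429 = 61.71 → 62.
collar: 15.5 × 3.429 = 53.14 → 53.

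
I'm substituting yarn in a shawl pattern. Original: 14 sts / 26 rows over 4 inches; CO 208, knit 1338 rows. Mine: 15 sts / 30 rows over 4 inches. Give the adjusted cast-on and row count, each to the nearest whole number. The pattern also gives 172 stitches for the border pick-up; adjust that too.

Cast on 223 stitches; work 1544 rows; border pick-up 184 stitches.

Stitches: 208 × 15/14 = 222.86 → 223.
Rows: 1338 × 30/26 = 1543.85 → 1544.
border pick-up: 172 × 15/14 = 184.29 → 184.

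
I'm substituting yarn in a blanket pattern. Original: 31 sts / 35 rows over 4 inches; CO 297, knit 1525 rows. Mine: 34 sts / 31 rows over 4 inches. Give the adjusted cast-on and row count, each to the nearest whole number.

Stitches: 297 × 34/31 = 325.74 → 326.
Rows: 1525 × 31/35 = 1350.71 → 1351.

Cast on 326 stitches; work 1351 rows.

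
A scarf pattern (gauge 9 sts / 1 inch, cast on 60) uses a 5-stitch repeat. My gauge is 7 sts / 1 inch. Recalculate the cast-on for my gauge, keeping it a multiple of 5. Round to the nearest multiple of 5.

Cast on 45 stitches.

60 × 7 / 9 = 46.67.
Nearest multiple of 5: 45.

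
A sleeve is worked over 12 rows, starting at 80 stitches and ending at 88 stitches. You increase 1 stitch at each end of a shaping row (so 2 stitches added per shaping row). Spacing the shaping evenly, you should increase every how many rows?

Stitches to add: |88 − 80| = 8.
Shaping rows needed: 8 / 2 = 4.
12 rows / 4 = every 3 rows.

Increase every 3rd row.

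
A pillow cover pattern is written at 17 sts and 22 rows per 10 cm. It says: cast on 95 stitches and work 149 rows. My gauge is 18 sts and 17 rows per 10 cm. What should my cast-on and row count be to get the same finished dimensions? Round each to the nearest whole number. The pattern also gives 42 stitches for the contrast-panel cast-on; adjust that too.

Cast on 101 stitches; work 115 rows; contrast-panel cast-on 44 stitches.

Stitches: 95 × 18/17 = 100.59 → 101.
Rows: 149 × 17/22 = 115.14 → 115.
contrast-panel cast-on: 42 × 18/17 = 44.47 → 44.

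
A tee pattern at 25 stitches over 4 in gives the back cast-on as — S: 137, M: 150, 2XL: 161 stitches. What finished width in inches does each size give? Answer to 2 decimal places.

S 21.92 inches; M 24.00 inches; 2XL 25.76 inches.

25/4 = 6.25 sts per in.
S: 137 / 6.25 = 21.920 → 21.92 in.
M: 150 / 6.25 = 24.000 → 24.00 in.
2XL: 161 / 6.25 = 25.760 → 25.76 in.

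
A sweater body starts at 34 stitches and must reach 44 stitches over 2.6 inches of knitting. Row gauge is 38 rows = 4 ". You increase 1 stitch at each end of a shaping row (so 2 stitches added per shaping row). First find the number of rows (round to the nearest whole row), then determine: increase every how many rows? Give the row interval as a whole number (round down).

Rows = 2.6 × 9.5 = 24.7 → 25 rows.
Stitches to add: 10 → 5 shaping rows (at 2 st each).
25 / 5 = 5.00 → every 5 rows.

Increase every 5th row.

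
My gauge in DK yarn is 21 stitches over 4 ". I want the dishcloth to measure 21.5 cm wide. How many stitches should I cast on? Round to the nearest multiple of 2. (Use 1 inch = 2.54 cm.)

21.5 cm = 8.46 in.
21 stitches / 4 in = 5.25 stitches per inch.
8.46 × 5.25 = 44.44 stitches.
Round to nearest multiple of 2 → 44.

CO 44 sts.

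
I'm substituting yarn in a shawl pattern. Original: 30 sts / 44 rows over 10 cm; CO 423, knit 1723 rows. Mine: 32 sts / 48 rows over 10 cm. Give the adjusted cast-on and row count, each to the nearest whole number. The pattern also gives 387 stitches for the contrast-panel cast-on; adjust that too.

Stitches: 423 × 32/30 = 451.20 → 451.
Rows: 1723 × 48/44 = 1879.64 → 1880.
contrast-panel cast-on: 387 × 32/30 = 412.80 → 413.

Cast on 451 stitches; work 1880 rows; contrast-panel cast-on 413 stitches.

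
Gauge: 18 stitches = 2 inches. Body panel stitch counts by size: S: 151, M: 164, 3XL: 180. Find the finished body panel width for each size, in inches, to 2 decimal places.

S 16.78 inches; M 18.22 inches; 3XL 20.00 inches.

18/2 = 9 sts per in.
S: 151 / 9 = 16.778 → 16.78 in.
M: 164 / 9 = 18.222 → 18.22 in.
3XL: 180 / 9 = 20.000 → 20.00 in.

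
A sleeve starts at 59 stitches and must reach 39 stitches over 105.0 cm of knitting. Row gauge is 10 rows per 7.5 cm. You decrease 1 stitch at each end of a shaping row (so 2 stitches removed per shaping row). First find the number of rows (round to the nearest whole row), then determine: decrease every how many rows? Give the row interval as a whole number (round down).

Decrease every 14th row.

Rows = 105.0 × 1.333 = 140.0 → 140 rows.
Stitches to remove: 20 → 10 shaping rows (at 2 st each).
140 / 10 = 14.00 → every 14 rows.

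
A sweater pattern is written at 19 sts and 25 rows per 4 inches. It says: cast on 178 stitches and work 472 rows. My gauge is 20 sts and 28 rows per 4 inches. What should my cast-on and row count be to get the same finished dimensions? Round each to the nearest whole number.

Cast on 187 stitches; work 529 rows.

Stitches: 178 × 20/19 = 187.37 → 187.
Rows: 472 × 28/25 = 528.64 → 529.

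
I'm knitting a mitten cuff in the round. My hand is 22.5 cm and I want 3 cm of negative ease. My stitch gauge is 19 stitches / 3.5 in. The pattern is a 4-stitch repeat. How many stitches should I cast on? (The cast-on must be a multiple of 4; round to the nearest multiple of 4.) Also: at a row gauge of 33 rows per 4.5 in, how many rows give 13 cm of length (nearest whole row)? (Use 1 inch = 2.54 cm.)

Cast on 40 stitches; work 38 rows.

Finished = 22.5 − 3 = 19.5 cm.
19.5 cm × 1/2.54 = 7.68 inches.
19/3.5 = 5.429 sts per in; 7.68 × 5.429 = 41.68 sts.
Nearest multiple of 4 → 40.
13 cm = 5.12 inches; × 7.333 = 37.53 → 38 rows.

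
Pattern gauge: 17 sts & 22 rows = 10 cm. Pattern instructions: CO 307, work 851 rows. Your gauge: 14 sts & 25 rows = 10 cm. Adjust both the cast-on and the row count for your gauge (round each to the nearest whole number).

Stitches: 307 × 14/17 = 252.82 → 253.
Rows: 851 × 25/22 = 967.05 → 967.

Cast on 253 stitches; work 967 rows.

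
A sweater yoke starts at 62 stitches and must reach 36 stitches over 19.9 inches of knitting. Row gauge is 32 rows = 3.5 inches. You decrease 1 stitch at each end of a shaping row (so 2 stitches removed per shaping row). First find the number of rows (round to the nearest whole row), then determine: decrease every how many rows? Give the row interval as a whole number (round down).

Decrease every 14th row.

Rows = 19.9 × 9.143 = 181.9 → 182 rows.
Stitches to remove: 26 → 13 shaping rows (at 2 st each).
182 / 13 = 14.00 → every 14 rows.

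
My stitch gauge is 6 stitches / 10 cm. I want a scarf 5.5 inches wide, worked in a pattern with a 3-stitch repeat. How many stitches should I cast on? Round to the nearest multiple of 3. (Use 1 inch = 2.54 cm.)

9 stitches.

5.5 in = 5.5 × 2.54 = 13.97 cm.
6 / 10 = 0.6 sts/cm.
13.97 × 0.6 = 8.38 sts.
→ 9.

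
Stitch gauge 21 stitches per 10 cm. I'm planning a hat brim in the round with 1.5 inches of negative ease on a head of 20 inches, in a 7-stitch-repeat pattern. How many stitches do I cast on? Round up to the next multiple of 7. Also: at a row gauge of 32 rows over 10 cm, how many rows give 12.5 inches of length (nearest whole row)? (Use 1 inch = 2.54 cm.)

Cast on 105 stitches; work 102 rows.

Finished = 20 − 1.5 = 18.5 inches.
18.5 inches × 2.54 = 46.99 cm.
21/10 = 2.1 sts per cm; 46.99 × 2.1 = 98.68 sts.
Next multiple of 7 → 105.
12.5 inches = 31.75 cm; × 3.2 = 101.60 → 102 rows.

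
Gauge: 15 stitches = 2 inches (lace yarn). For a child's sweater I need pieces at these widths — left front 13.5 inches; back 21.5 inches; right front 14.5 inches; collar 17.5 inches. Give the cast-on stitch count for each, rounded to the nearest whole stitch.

left front 101; back 161; right front 109; collar 131.

Rate = 15/2 = 7.5 sts per in.
left front: 13.5 × 7.5 = 101.25 → 101.
back: 21.5 × 7.5 = 161.25 → 161.
right front: 14.5 × 7.5 = 108.75 → 109.
collar: 17.5 × 7.5 = 131.25 → 131.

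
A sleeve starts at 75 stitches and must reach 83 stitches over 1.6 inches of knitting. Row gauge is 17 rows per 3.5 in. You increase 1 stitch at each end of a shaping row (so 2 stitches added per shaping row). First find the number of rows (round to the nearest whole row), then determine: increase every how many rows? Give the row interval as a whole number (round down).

Rows = 1.6 × 4.857 = 7.8 → 8 rows.
Stitches to add: 8 → 4 shaping rows (at 2 st each).
8 / 4 = 2.00 → every 2 rows.

Increase every 2nd row.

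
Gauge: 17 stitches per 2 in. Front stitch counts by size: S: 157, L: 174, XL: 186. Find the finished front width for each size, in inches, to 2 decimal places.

17/2 = 8.5 sts per in.
S: 157 / 8.5 = 18.471 → 18.47 in.
L: 174 / 8.5 = 20.471 → 20.47 in.
XL: 186 / 8.5 = 21.882 → 21.88 in.

S 18.47 inches; L 20.47 inches; XL 21.88 inches.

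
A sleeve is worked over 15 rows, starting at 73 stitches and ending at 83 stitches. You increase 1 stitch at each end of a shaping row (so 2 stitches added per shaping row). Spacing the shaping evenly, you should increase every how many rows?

Stitches to add: |83 − 73| = 10.
Shaping rows needed: 10 / 2 = 5.
15 rows / 5 = every 3 rows.

Increase every 3rd row.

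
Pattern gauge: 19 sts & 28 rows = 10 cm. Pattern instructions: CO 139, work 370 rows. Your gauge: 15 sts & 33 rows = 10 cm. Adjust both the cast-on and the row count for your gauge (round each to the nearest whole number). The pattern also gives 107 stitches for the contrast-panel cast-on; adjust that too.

Cast on 110 stitches; work 436 rows; contrast-panel cast-on 84 stitches.

Stitches: 139 × 15/19 = 109.74 → 110.
Rows: 370 × 33/28 = 436.07 → 436.
contrast-panel cast-on: 107 × 15/19 = 84.47 → 84.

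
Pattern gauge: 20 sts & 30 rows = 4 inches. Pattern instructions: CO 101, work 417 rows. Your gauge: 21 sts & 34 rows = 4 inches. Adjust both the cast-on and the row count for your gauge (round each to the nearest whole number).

Cast on 106 stitches; work 473 rows.

Stitches: 101 × 21/20 = 106.05 → 106.
Rows: 417 × 34/30 = 472.60 → 473.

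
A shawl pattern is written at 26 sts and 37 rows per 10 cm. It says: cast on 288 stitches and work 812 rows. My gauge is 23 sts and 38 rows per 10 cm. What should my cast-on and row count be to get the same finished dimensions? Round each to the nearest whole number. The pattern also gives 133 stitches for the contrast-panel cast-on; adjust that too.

Stitches: 288 × 23/26 = 254.77 → 255.
Rows: 812 × 38/37 = 833.95 → 834.
contrast-panel cast-on: 133 × 23/26 = 117.65 → 118.

Cast on 255 stitches; work 834 rows; contrast-panel cast-on 118 stitches.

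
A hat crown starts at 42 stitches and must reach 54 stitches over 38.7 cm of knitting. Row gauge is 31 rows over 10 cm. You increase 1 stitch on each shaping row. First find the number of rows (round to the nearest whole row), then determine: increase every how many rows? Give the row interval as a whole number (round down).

Increase every 10th row.

Rows = 38.7 × 3.1 = 120.0 → 120 rows.
Stitches to add: 12 → 12 shaping rows (at 1 st each).
120 / 12 = 10.00 → every 10 rows.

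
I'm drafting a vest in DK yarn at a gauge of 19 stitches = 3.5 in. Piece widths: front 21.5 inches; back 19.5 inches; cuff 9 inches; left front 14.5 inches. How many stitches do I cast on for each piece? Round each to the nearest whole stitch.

Rate = 19/3.5 = 5.429 sts per in.
front: 21.5 × 5.429 = 116.71 → 117.
back: 19.5 × 5.429 = 105.86 → 106.
cuff: 9 × 5.429 = 48.86 → 49.
left front: 14.5 × 5.429 = 78.71 → 79.

front 117; back 106; cuff 49; left front 79.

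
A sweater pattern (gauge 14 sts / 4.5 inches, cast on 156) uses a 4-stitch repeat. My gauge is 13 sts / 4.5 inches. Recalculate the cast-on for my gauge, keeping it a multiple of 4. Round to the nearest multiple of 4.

156 × 13 / 14 = 144.86.
Nearest multiple of 4: 144.

144 stitches.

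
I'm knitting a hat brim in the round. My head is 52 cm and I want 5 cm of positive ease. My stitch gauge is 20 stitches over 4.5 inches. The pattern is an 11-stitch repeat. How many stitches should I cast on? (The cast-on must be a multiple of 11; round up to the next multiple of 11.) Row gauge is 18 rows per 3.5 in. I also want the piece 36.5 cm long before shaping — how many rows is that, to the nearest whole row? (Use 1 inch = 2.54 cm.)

Cast on 110 stitches; work 74 rows.

Finished = 52 + 5 = 57 cm.
57 cm × 1/2.54 = 22.44 inches.
20/4.5 = 4.444 sts per in; 22.44 × 4.444 = 99.74 sts.
Next multiple of 11 → 110.
36.5 cm = 14.37 inches; × 5.143 = 73.90 → 74 rows.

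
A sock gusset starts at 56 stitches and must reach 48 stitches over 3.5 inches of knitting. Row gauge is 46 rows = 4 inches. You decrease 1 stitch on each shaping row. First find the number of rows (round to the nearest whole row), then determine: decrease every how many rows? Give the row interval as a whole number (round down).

Decrease every 5th row.

Rows = 3.5 × 11.5 = 40.2 → 40 rows.
Stitches to remove: 8 → 8 shaping rows (at 1 st each).
40 / 8 = 5.00 → every 5 rows.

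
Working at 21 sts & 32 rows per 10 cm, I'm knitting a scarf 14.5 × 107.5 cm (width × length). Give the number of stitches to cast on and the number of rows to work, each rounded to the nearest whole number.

Cast on 30 stitches and work 344 rows.

Stitch gauge = 21/10 = 2.1 sts/cm; 14.5 × 2.1 = 30.45 → 30 sts.
Row gauge = 32/10 = 3.2 rows/cm; 107.5 × 3.2 = 344.00 → 344 rows.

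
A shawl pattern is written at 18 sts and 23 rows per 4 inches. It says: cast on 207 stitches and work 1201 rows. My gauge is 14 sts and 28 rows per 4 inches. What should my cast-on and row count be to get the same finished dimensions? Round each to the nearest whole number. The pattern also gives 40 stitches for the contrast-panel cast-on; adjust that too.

Cast on 161 stitches; work 1462 rows; contrast-panel cast-on 31 stitches.

Stitches: 207 × 14/18 = 161.00 → 161.
Rows: 1201 × 28/23 = 1462.09 → 1462.
contrast-panel cast-on: 40 × 14/18 = 31.11 → 31.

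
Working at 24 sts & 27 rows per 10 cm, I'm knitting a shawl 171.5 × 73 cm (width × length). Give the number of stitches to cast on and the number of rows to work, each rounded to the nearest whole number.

Stitch gauge = 24/10 = 2.4 sts/cm; 171.5 × 2.4 = 411.60 → 412 sts.
Row gauge = 27/10 = 2.7 rows/cm; 73 × 2.7 = 197.10 → 197 rows.

Cast on 412 stitches and work 197 rows.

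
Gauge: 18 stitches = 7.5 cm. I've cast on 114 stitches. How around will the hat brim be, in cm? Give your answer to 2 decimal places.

47.50 cm.

18 stitches / 7.5 cm = 2.4 stitches per cm.
114 / 2.4 = 47.500 cm.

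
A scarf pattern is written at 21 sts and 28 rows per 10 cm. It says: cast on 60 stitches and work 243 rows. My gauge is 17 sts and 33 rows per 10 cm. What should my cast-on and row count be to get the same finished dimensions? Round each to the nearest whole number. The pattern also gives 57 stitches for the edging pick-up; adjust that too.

Stitches: 60 × 17/21 = 48.57 → 49.
Rows: 243 × 33/28 = 286.39 → 286.
edging pick-up: 57 × 17/21 = 46.14 → 46.

Cast on 49 stitches; work 286 rows; edging pick-up 46 stitches.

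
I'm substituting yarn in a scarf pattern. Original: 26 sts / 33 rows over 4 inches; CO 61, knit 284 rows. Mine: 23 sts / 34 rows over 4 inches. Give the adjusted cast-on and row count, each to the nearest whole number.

Cast on 54 stitches; work 293 rows.

Stitches: 61 × 23/26 = 53.96 → 54.
Rows: 284 × 34/33 = 292.61 → 293.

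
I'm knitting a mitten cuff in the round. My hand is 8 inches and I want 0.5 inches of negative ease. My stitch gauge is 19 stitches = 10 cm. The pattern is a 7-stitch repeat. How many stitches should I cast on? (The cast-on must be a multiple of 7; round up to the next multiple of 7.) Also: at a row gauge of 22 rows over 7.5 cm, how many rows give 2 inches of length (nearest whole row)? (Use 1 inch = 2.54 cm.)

Cast on 42 stitches; work 15 rows.

Finished = 8 − 0.5 = 7.5 inches.
7.5 inches × 2.54 = 19.05 cm.
19/10 = 1.9 sts per cm; 19.05 × 1.9 = 36.20 sts.
Next multiple of 7 → 42.
2 inches = 5.08 cm; × 2.933 = 14.90 → 15 rows.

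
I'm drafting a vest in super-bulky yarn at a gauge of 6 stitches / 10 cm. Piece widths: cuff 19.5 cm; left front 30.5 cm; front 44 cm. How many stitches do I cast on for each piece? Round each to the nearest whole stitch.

cuff 12; left front 18; front 26.

Rate = 6/10 = 0.6 sts per cm.
cuff: 19.5 × 0.6 = 11.70 → 12.
left front: 30.5 × 0.6 = 18.30 → 18.
front: 44 × 0.6 = 26.40 → 26.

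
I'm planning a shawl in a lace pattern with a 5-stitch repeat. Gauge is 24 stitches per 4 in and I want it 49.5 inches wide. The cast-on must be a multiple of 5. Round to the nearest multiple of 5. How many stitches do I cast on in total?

24 / 4 = 6 sts per inch.
49.5 × 6 = 297.00 sts.
Nearest multiple of 5: 295.

Cast on 295 stitches.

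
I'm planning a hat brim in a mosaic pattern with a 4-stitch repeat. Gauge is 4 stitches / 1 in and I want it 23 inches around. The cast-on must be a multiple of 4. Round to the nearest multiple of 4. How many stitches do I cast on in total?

92 stitches.

4 / 1 = 4 sts per inch.
23 × 4 = 92.00 sts.
Nearest multiple of 4: 92.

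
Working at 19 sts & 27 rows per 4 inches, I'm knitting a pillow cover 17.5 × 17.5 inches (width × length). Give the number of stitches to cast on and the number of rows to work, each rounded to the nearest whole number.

Cast on 83 stitches and work 118 rows.

Stitch gauge = 19/4 = 4.75 sts/in; 17.5 × 4.75 = 83.12 → 83 sts.
Row gauge = 27/4 = 6.75 rows/in; 17.5 × 6.75 = 118.12 → 118 rows.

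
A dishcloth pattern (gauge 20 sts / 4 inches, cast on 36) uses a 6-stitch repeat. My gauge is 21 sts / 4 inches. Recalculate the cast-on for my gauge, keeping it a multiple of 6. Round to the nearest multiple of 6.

36 stitches.

36 × 21 / 20 = 37.80.
Nearest multiple of 6: 36.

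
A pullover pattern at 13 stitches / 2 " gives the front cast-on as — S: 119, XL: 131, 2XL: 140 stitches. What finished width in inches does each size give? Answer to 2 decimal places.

S 18.31 inches; XL 20.15 inches; 2XL 21.54 inches.

13/2 = 6.5 sts per in.
S: 119 / 6.5 = 18.308 → 18.31 in.
XL: 131 / 6.5 = 20.154 → 20.15 in.
2XL: 140 / 6.5 = 21.538 → 21.54 in.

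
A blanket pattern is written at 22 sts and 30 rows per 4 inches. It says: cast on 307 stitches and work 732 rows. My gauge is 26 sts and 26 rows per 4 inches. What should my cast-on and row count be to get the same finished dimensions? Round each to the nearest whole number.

Stitches: 307 × 26/22 = 362.82 → 363.
Rows: 732 × 26/30 = 634.40 → 634.

Cast on 363 stitches; work 634 rows.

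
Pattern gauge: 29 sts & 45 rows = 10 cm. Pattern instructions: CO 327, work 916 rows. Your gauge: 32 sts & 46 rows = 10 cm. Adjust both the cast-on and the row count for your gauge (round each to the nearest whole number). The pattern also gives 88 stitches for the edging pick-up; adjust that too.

Cast on 361 stitches; work 936 rows; edging pick-up 97 stitches.

Stitches: 327 × 32/29 = 360.83 → 361.
Rows: 916 × 46/45 = 936.36 → 936.
edging pick-up: 88 × 32/29 = 97.10 → 97.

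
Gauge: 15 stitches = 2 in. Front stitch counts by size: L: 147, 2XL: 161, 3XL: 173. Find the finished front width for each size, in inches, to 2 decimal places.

15/2 = 7.5 sts per in.
L: 147 / 7.5 = 19.600 → 19.60 in.
2XL: 161 / 7.5 = 21.467 → 21.47 in.
3XL: 173 / 7.5 = 23.067 → 23.07 in.

L 19.60 inches; 2XL 21.47 inches; 3XL 23.07 inches.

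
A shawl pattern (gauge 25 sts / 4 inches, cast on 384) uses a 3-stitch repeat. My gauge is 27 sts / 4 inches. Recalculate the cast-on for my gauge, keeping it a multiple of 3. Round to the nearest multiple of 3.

414 stitches.

384 × 27 / 25 = 414.72.
Nearest multiple of 3: 414.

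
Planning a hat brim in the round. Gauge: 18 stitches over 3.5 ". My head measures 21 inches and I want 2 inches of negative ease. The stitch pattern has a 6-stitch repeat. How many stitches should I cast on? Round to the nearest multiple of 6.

Finished = 21 − 2 = 19 inches.
18 / 3.5 = 5.143 sts/in.
19 × 5.143 = 97.71 sts.
Nearest multiple of 6: 96.

CO 96 sts.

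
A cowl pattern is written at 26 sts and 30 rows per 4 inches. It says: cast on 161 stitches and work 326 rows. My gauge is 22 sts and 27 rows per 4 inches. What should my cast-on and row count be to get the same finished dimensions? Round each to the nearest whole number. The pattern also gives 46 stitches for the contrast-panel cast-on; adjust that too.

Stitches: 161 × 22/26 = 136.23 → 136.
Rows: 326 × 27/30 = 293.40 → 293.
contrast-panel cast-on: 46 × 22/26 = 38.92 → 39.

Cast on 136 stitches; work 293 rows; contrast-panel cast-on 39 stitches.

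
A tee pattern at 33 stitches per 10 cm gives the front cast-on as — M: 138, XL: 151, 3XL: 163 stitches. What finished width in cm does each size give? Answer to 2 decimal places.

M 41.82 cm; XL 45.76 cm; 3XL 49.39 cm.

33/10 = 3.3 sts per cm.
M: 138 / 3.3 = 41.818 → 41.82 cm.
XL: 151 / 3.3 = 45.758 → 45.76 cm.
3XL: 163 / 3.3 = 49.394 → 49.39 cm.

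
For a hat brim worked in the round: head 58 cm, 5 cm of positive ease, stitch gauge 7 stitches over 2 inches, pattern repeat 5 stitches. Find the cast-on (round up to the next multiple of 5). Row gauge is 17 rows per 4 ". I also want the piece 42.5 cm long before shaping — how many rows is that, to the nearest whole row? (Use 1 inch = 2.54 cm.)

Cast on 90 stitches; work 71 rows.

Finished = 58 + 5 = 63 cm.
63 cm × 1/2.54 = 24.80 inches.
7/2 = 3.5 sts per in; 24.80 × 3.5 = 86.81 sts.
Next multiple of 5 → 90.
42.5 cm = 16.73 inches; × 4.25 = 71.11 → 71 rows.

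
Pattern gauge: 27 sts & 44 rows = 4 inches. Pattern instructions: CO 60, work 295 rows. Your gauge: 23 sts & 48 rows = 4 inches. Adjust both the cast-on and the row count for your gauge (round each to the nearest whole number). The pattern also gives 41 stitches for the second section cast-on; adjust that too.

Cast on 51 stitches; work 322 rows; second section cast-on 35 stitches.

Stitches: 60 × 23/27 = 51.11 → 51.
Rows: 295 × 48/44 = 321.82 → 322.
second section cast-on: 41 × 23/27 = 34.93 → 35.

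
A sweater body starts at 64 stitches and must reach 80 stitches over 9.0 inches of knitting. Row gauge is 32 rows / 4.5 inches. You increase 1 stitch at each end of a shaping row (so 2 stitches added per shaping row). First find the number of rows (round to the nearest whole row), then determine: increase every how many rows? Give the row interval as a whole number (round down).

Rows = 9.0 × 7.111 = 64.0 → 64 rows.
Stitches to add: 16 → 8 shaping rows (at 2 st each).
64 / 8 = 8.00 → every 8 rows.

Increase every 8th row.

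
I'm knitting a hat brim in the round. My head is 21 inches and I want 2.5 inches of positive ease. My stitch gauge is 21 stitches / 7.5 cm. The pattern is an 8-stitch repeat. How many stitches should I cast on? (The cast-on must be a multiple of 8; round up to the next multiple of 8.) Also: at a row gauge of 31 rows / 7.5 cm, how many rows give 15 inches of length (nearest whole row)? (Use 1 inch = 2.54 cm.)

Finished = 21 + 2.5 = 23.5 inches.
23.5 inches × 2.54 = 59.69 cm.
21/7.5 = 2.8 sts per cm; 59.69 × 2.8 = 167.13 sts.
Next multiple of 8 → 168.
15 inches = 38.10 cm; × 4.133 = 157.48 → 157 rows.

Cast on 168 stitches; work 157 rows.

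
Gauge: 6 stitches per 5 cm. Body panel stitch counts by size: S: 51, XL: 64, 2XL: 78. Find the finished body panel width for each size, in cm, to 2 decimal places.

S 42.50 cm; XL 53.33 cm; 2XL 65.00 cm.

6/5 = 1.2 sts per cm.
S: 51 / 1.2 = 42.500 → 42.50 cm.
XL: 64 / 1.2 = 53.333 → 53.33 cm.
2XL: 78 / 1.2 = 65.000 → 65.00 cm.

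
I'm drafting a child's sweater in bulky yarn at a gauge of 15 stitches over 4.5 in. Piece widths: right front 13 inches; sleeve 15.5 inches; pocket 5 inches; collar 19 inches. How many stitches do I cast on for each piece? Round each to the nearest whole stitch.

Rate = 15/4.5 = 3.333 sts per in.
right front: 13 × 3.333 = 43.33 → 43.
sleeve: 15.5 × 3.333 = 51.67 → 52.
pocket: 5 × 3.333 = 16.67 → 17.
collar: 19 × 3.333 = 63.33 → 63.

right front 43; sleeve 52; pocket 17; collar 63.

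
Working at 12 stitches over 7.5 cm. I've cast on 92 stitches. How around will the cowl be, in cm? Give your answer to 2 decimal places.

12 stitches / 7.5 cm = 1.6 stitches per cm.
92 / 1.6 = 57.500 cm.

57.50 cm.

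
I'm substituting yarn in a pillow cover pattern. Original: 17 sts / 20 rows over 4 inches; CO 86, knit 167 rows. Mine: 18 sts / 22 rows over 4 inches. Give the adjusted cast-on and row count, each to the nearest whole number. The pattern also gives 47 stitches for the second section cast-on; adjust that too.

Stitches: 86 × 18/17 = 91.06 → 91.
Rows: 167 × 22/20 = 183.70 → 184.
second section cast-on: 47 × 18/17 = 49.76 → 50.

Cast on 91 stitches; work 184 rows; second section cast-on 50 stitches.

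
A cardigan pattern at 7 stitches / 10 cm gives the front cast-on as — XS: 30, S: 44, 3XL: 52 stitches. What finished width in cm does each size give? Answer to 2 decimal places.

7/10 = 0.7 sts per cm.
XS: 30 / 0.7 = 42.857 → 42.86 cm.
S: 44 / 0.7 = 62.857 → 62.86 cm.
3XL: 52 / 0.7 = 74.286 → 74.29 cm.

XS 42.86 cm; S 62.86 cm; 3XL 74.29 cm.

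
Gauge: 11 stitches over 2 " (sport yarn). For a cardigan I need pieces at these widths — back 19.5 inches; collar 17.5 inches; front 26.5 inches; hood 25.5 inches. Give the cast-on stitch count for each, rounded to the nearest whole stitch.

Rate = 11/2 = 5.5 sts per in.
back: 19.5 × 5.5 = 107.25 → 107.
collar: 17.5 × 5.5 = 96.25 → 96.
front: 26.5 × 5.5 = 145.75 → 146.
hood: 25.5 × 5.5 = 140.25 → 140.

back 107; collar 96; front 146; hood 140.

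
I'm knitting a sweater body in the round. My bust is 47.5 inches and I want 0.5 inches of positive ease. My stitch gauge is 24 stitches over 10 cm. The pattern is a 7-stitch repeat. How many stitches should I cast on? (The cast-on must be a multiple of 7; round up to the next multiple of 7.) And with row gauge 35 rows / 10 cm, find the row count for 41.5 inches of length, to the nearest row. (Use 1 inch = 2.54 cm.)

Cast on 294 stitches; work 369 rows.

Finished = 47.5 + 0.5 = 48 inches.
48 inches × 2.54 = 121.92 cm.
24/10 = 2.4 sts per cm; 121.92 × 2.4 = 292.61 sts.
Next multiple of 7 → 294.
41.5 inches = 105.41 cm; × 3.5 = 368.94 → 369 rows.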